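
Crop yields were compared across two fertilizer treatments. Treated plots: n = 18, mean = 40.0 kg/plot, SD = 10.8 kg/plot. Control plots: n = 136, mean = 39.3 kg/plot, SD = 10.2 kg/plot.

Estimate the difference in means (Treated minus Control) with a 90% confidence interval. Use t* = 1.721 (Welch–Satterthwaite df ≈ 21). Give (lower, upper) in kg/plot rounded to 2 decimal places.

Per-group SEs: s₁/√n₁ = 10.8/√18 = 2.5456, s₂/√n₂ = 10.2/√136 = 0.8746.
Unpooled SE of the difference: √(6.48007936 + 0.76492516) = 2.6917.
Margin of error = t* · SE = 1.721 × 2.6917 = 4.6324.
x̄₁ − x̄₂ = 40.0 − 39.3 = 0.7000.
CI: 0.7000 ± 4.6324 = (-3.93, 5.33).

(-3.93, 5.33)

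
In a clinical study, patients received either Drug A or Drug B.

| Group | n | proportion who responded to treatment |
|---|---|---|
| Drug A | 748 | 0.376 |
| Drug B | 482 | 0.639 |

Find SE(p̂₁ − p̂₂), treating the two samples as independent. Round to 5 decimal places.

Each SE is √(p̂(1−p̂)/n): √(0.3760·0.6240/748) = 0.01771 and √(0.6390·0.3610/482) = 0.02188.
SE(p̂₁ − p̂₂) = √(SE₁² + SE₂²) = √(0.0003136441 + 0.0004787344) = 0.02815, since the two samples are independent.

0.02815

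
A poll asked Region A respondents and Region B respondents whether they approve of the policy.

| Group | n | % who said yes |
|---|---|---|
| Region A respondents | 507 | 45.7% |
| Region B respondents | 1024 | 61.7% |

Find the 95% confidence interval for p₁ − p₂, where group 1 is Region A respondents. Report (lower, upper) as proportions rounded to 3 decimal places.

Each SE is √(p̂(1−p̂)/n): √(0.4570·0.5430/507) = 0.02212 and √(0.6170·0.3830/1024) = 0.01519.
SE(p̂₁ − p̂₂) = √(SE₁² + SE₂²) = √(0.0004892944 + 0.0002307361) = 0.02683, since the two samples are independent.
At 95% confidence z* = 1.960; margin = 1.960 × 0.02683 = 0.05259.
The difference is 0.4570 − 0.6170 = -0.1600, so the interval is -0.1600 ± 0.05259 = (-0.213, -0.107).

(-0.213, -0.107)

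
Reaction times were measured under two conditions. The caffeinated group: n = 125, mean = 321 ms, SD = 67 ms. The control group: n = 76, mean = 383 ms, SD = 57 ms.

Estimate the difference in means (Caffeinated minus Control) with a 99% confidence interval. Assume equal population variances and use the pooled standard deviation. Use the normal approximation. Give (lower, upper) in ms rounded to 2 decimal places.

(-85.76, -38.24)

s_p = √[((n₁−1)s₁² + (n₂−1)s₂²)/(n₁+n₂−2)] = √[(124·67² + 75·57²)/199] = 63.4166.
SE = 63.4166·√(1/125 + 1/76) = 9.2244.
With z* = 2.576, margin = 2.576 × 9.2244 = 23.7621.
x̄₁ − x̄₂ = 321 − 383 = -62.0000; interval -62.0000 ± 23.7621 = (-85.76, -38.24).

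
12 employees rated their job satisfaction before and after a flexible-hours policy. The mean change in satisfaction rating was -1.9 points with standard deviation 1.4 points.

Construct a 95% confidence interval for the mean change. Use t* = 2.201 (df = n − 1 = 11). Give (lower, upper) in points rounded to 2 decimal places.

(-2.79, -1.01)

This is a matched-pairs design, so SE = s_d/√n = 1.4/√12 = 0.4041.
Margin = 2.201 × 0.4041 = 0.8894; the interval is -1.9 ± 0.8894 = (-2.79, -1.01).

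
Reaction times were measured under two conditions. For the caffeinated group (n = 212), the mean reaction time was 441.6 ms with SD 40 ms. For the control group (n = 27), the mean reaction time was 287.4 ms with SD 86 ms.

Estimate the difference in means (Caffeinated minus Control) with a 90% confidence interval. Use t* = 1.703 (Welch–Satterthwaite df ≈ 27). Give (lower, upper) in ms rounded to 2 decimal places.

Standard errors of each mean: 40/√212 = 2.7472 and 86/√27 = 16.5507.
SE(x̄₁ − x̄₂) = √(2.7472² + 16.5507²) = 16.7772 for independent samples with unequal variances.
With t* = 1.703, the margin is 1.703 × 16.7772 = 28.5716.
x̄₁ − x̄₂ = 441.6 − 287.4 = 154.2000; the interval is 154.2000 ± 28.5716 = (125.63, 182.77).

(125.63, 182.77)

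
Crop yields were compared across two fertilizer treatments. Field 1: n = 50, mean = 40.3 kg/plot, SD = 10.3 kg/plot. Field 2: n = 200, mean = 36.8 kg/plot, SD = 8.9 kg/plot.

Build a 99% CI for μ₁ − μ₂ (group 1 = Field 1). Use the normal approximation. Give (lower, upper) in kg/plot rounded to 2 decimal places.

(-0.59, 7.59)

Per-group SEs: s₁/√n₁ = 10.3/√50 = 1.4566, s₂/√n₂ = 8.9/√200 = 0.6293.
Unpooled SE of the difference: √(2.12168356 + 0.39601849) = 1.5867.
Margin of error = z* · SE = 2.576 × 1.5867 = 4.0873.
x̄₁ − x̄₂ = 40.3 − 36.8 = 3.5000.
CI: 3.5000 ± 4.0873 = (-0.59, 7.59).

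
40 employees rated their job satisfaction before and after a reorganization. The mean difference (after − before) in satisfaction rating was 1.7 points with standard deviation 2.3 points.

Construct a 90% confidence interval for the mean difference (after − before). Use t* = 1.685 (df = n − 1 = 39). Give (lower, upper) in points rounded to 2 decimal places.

(1.09, 2.31)

Paired design: SE = s_d/√n = 2.3/√40 = 0.3637.
t* = 1.685; margin of error = 1.685 × 0.3637 = 0.6128.
1.7 ± 0.6128 → (1.09, 2.31).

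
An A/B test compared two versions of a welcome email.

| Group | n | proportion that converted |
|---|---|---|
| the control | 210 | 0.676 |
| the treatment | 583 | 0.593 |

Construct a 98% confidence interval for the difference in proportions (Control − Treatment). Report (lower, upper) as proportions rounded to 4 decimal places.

(-0.0058, 0.1718)

The two standard errors are √(0.6760×0.3240/210) = 0.03230 and √(0.5930×0.4070/583) = 0.02035.
Because the samples are independent, SE_diff = √(0.03230² + 0.02035²) = 0.03818.
Using z* = 2.326 for 98%, ME = 2.326 × 0.03818 = 0.08881.
p̂₁ − p̂₂ = 0.0830; interval 0.0830 ± 0.08881 gives (-0.0058, 0.1718).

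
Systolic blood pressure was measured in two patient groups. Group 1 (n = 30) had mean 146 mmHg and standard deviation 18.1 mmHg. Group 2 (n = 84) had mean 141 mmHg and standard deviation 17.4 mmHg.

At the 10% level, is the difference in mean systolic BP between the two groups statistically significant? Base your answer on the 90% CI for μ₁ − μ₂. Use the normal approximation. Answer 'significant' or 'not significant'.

not significant

Per-group SEs: s₁/√n₁ = 18.1/√30 = 3.3046, s₂/√n₂ = 17.4/√84 = 1.8985.
Unpooled SE of the difference: √(10.92038116 + 3.60430225) = 3.8111.
Margin of error = z* · SE = 1.645 × 3.8111 = 6.2693.
x̄₁ − x̄₂ = 146 − 141 = 5.0000.
CI: 5.0000 ± 6.2693 = (-1.2693, 11.2693).
The interval (-1.2693, 11.2693) contains 0, so the difference is not significant.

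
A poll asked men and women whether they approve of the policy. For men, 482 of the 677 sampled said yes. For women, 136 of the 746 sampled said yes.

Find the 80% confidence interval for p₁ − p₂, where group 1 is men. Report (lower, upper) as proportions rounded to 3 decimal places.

p̂₁ = 482/677 = 0.7120 and p̂₂ = 136/746 = 0.1823.
SE₁ = √(p̂₁(1−p̂₁)/n₁) = √(0.7120·0.2880/677) = 0.01740; SE₂ = √(0.1823·0.8177/746) = 0.01414.
Independent samples: SE of the difference = √(SE₁² + SE₂²) = √(0.00030276 + 0.0001999396) = 0.02242.
z* for 80% confidence is 1.282, so the margin of error is 1.282 × 0.02242 = 0.02874.
Point estimate p̂₁ − p̂₂ = 0.7120 − 0.1823 = 0.5297.
0.5297 ± 0.02874 → (0.501, 0.558).

(0.501, 0.558)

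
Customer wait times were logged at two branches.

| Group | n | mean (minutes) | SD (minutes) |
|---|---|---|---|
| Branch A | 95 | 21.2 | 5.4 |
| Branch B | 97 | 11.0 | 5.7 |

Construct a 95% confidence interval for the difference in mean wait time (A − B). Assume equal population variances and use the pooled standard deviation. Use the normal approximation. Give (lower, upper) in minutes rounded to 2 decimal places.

(8.63, 11.77)

Pooled variance s_p² = [94·5.4² + 96·5.7²] / (95+97−2) = 30.8425, so s_p = 5.5536.
SE_diff = s_p·√(1/n₁ + 1/n₂) = 5.5536·√(1/95 + 1/97) = 0.8016.
z* = 1.960; margin = 1.960 × 0.8016 = 1.5711.
Difference = 21.2 − 11.0 = 10.2000.
10.2000 ± 1.5711 → (8.63, 11.77).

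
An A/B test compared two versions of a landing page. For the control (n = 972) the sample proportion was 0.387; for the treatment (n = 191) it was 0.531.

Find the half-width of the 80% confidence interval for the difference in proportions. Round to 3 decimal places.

0.050

The two standard errors are √(0.3870×0.6130/972) = 0.01562 and √(0.5310×0.4690/191) = 0.03611.
Because the samples are independent, SE_diff = √(0.01562² + 0.03611²) = 0.03934.
Using z* = 1.282 for 80%, ME = 1.282 × 0.03934 = 0.05043.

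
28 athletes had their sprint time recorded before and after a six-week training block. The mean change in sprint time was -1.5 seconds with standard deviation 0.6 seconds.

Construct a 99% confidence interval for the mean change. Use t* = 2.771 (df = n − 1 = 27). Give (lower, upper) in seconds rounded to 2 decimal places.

This is a matched-pairs design, so SE = s_d/√n = 0.6/√28 = 0.1134.
Margin = 2.771 × 0.1134 = 0.3142; the interval is -1.5 ± 0.3142 = (-1.81, -1.19).

(-1.81, -1.19)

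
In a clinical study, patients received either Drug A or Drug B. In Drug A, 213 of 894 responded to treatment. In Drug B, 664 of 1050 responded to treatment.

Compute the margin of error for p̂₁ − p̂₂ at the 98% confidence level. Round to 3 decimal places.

p̂₁ = 213/894 = 0.2383 and p̂₂ = 664/1050 = 0.6324.
SE₁ = √(p̂₁(1−p̂₁)/n₁) = √(0.2383·0.7617/894) = 0.01425; SE₂ = √(0.6324·0.3676/1050) = 0.01488.
Independent samples: SE of the difference = √(SE₁² + SE₂²) = √(0.0002030625 + 0.0002214144) = 0.02060.
z* for 98% confidence is 2.326, so the margin of error is 2.326 × 0.02060 = 0.04792.

0.048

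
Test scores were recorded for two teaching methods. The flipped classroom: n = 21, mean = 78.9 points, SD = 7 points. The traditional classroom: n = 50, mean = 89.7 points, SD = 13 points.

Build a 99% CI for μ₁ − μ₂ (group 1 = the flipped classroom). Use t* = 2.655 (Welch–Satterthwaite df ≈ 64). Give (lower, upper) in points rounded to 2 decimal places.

(-17.15, -4.45)

SE₁ = s₁/√n₁ = 7/√21 = 1.5275; SE₂ = 13/√50 = 1.8385.
Independent samples, unequal variances: SE_diff = √(SE₁² + SE₂²) = √(2.33325625 + 3.38008225) = 2.3903.
t* = 2.655, so margin of error = 2.655 × 2.3903 = 6.3462.
Difference in means = 78.9 − 89.7 = -10.8000.
-10.8000 ± 6.3462 → (-17.15, -4.45).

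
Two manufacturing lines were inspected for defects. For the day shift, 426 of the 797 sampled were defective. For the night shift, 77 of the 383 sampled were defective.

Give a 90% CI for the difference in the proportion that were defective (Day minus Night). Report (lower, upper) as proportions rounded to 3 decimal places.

(0.289, 0.378)

First, p̂₁ = 426/797 = 0.5345; p̂₂ = 77/383 = 0.2010.
The two standard errors are √(0.5345×0.4655/797) = 0.01767 and √(0.2010×0.7990/383) = 0.02048.
Because the samples are independent, SE_diff = √(0.01767² + 0.02048²) = 0.02705.
Using z* = 1.645 for 90%, ME = 1.645 × 0.02705 = 0.04450.
p̂₁ − p̂₂ = 0.3335; interval 0.3335 ± 0.04450 gives (0.289, 0.378).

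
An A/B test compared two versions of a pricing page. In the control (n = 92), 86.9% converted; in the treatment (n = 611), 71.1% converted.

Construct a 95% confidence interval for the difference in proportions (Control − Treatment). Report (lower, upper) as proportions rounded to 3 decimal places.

The two standard errors are √(0.8690×0.1310/92) = 0.03518 and √(0.7110×0.2890/611) = 0.01834.
Because the samples are independent, SE_diff = √(0.03518² + 0.01834²) = 0.03967.
Using z* = 1.960 for 95%, ME = 1.960 × 0.03967 = 0.07775.
p̂₁ − p̂₂ = 0.1580; interval 0.1580 ± 0.07775 gives (0.080, 0.236).

(0.080, 0.236)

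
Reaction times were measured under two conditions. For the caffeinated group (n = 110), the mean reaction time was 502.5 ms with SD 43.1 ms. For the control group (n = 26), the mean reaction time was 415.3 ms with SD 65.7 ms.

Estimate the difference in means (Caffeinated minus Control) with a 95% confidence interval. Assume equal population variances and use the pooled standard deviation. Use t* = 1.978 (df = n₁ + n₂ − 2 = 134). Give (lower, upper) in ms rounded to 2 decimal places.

Pooled variance s_p² = [109·43.1² + 25·65.7²] / (110+26−2) = 2316.3563, so s_p = 48.1285.
SE_diff = s_p·√(1/n₁ + 1/n₂) = 48.1285·√(1/110 + 1/26) = 10.4952.
t* = 1.978; margin = 1.978 × 10.4952 = 20.7595.
Difference = 502.5 − 415.3 = 87.2000.
87.2000 ± 20.7595 → (66.44, 107.96).

(66.44, 107.96)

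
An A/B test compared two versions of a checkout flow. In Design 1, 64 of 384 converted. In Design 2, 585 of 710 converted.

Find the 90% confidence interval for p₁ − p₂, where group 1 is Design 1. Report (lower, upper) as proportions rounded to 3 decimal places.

(-0.696, -0.618)

First, p̂₁ = 64/384 = 0.1667; p̂₂ = 585/710 = 0.8239.
The two standard errors are √(0.1667×0.8333/384) = 0.01902 and √(0.8239×0.1761/710) = 0.01430.
Because the samples are independent, SE_diff = √(0.01902² + 0.01430²) = 0.02380.
Using z* = 1.645 for 90%, ME = 1.645 × 0.02380 = 0.03915.
p̂₁ − p̂₂ = -0.6572; interval -0.6572 ± 0.03915 gives (-0.696, -0.618).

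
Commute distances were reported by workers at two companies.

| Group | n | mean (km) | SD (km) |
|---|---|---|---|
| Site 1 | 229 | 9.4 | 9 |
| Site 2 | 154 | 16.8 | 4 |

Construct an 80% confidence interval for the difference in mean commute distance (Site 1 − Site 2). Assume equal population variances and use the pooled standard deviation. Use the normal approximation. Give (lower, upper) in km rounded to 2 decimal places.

s_p = √[((n₁−1)s₁² + (n₂−1)s₂²)/(n₁+n₂−2)] = √[(228·9² + 153·4²)/381] = 7.4093.
SE = 7.4093·√(1/229 + 1/154) = 0.7721.
With z* = 1.282, margin = 1.282 × 0.7721 = 0.9898.
x̄₁ − x̄₂ = 9.4 − 16.8 = -7.4000; interval -7.4000 ± 0.9898 = (-8.39, -6.41).

(-8.39, -6.41)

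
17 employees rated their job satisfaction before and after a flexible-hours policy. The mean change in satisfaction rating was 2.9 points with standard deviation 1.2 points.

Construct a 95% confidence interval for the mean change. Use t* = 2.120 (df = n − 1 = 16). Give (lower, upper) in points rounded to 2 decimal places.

This is a matched-pairs design, so SE = s_d/√n = 1.2/√17 = 0.2910.
Margin = 2.120 × 0.2910 = 0.6169; the interval is 2.9 ± 0.6169 = (2.28, 3.52).

(2.28, 3.52)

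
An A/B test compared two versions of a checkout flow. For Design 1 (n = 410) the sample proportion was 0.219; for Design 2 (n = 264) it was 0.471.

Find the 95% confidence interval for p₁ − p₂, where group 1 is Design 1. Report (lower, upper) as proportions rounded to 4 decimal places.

(-0.3243, -0.1797)

Each SE is √(p̂(1−p̂)/n): √(0.2190·0.7810/410) = 0.02042 and √(0.4710·0.5290/264) = 0.03072.
SE(p̂₁ − p̂₂) = √(SE₁² + SE₂²) = √(0.0004169764 + 0.0009437184) = 0.03689, since the two samples are independent.
At 95% confidence z* = 1.960; margin = 1.960 × 0.03689 = 0.07230.
The difference is 0.2190 − 0.4710 = -0.2520, so the interval is -0.2520 ± 0.07230 = (-0.3243, -0.1797).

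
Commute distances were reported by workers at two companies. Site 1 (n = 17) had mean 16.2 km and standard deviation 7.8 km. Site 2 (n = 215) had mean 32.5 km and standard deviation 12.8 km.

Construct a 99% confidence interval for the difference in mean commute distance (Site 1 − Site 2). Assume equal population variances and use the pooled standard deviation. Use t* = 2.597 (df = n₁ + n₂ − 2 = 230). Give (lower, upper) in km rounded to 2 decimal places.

(-24.49, -8.11)

s_p = √[((n₁−1)s₁² + (n₂−1)s₂²)/(n₁+n₂−2)] = √[(16·7.8² + 214·12.8²)/230] = 12.5170.
SE = 12.5170·√(1/17 + 1/215) = 3.1536.
With t* = 2.597, margin = 2.597 × 3.1536 = 8.1899.
x̄₁ − x̄₂ = 16.2 − 32.5 = -16.3000; interval -16.3000 ± 8.1899 = (-24.49, -8.11).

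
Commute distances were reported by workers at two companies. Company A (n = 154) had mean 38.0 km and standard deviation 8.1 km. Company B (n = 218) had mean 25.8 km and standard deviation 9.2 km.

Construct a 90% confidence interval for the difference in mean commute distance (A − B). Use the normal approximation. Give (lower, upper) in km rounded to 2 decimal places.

(10.72, 13.68)

Standard errors of each mean: 8.1/√154 = 0.6527 and 9.2/√218 = 0.6231.
SE(x̄₁ − x̄₂) = √(0.6527² + 0.6231²) = 0.9024 for independent samples with unequal variances.
With z* = 1.645, the margin is 1.645 × 0.9024 = 1.4844.
x̄₁ − x̄₂ = 38.0 − 25.8 = 12.2000; the interval is 12.2000 ± 1.4844 = (10.72, 13.68).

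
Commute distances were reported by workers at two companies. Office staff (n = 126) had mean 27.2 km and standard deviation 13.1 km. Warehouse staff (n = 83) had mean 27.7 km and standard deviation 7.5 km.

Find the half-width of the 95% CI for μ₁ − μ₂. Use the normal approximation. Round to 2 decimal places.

Per-group SEs: s₁/√n₁ = 13.1/√126 = 1.1670, s₂/√n₂ = 7.5/√83 = 0.8232.
Unpooled SE of the difference: √(1.361889 + 0.67765824) = 1.4281.
Margin of error = z* · SE = 1.960 × 1.4281 = 2.7991.

2.80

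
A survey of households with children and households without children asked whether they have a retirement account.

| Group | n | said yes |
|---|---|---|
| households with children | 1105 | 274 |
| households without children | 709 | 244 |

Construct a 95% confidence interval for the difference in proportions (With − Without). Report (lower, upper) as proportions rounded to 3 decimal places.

(-0.139, -0.053)

Sample proportions: 274/1105 = 0.2480, 244/709 = 0.3441.
Each SE is √(p̂(1−p̂)/n): √(0.2480·0.7520/1105) = 0.01299 and √(0.3441·0.6559/709) = 0.01784.
SE(p̂₁ − p̂₂) = √(SE₁² + SE₂²) = √(0.0001687401 + 0.0003182656) = 0.02207, since the two samples are independent.
At 95% confidence z* = 1.960; margin = 1.960 × 0.02207 = 0.04326.
The difference is 0.2480 − 0.3441 = -0.0961, so the interval is -0.0961 ± 0.04326 = (-0.139, -0.053).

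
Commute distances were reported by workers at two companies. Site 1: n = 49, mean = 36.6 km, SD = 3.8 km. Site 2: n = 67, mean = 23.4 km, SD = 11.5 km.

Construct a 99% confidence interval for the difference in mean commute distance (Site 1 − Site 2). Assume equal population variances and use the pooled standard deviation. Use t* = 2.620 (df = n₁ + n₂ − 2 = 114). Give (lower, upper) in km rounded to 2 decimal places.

(8.72, 17.68)

Pooled variance s_p² = [48·3.8² + 66·11.5²] / (49+67−2) = 82.6458, so s_p = 9.0910.
SE_diff = s_p·√(1/n₁ + 1/n₂) = 9.0910·√(1/49 + 1/67) = 1.7089.
t* = 2.620; margin = 2.620 × 1.7089 = 4.4773.
Difference = 36.6 − 23.4 = 13.2000.
13.2000 ± 4.4773 → (8.72, 17.68).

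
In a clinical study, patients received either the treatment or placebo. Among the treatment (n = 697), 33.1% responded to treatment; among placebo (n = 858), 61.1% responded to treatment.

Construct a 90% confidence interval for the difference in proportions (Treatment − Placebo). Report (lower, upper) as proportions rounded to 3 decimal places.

The two standard errors are √(0.3310×0.6690/697) = 0.01782 and √(0.6110×0.3890/858) = 0.01664.
Because the samples are independent, SE_diff = √(0.01782² + 0.01664²) = 0.02438.
Using z* = 1.645 for 90%, ME = 1.645 × 0.02438 = 0.04011.
p̂₁ − p̂₂ = -0.2800; interval -0.2800 ± 0.04011 gives (-0.320, -0.240).

(-0.320, -0.240)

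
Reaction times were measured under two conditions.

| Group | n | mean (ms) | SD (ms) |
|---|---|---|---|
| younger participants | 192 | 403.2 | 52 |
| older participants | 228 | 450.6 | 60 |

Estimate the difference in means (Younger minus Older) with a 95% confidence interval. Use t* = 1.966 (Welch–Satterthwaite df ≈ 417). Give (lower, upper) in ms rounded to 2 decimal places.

Per-group SEs: s₁/√n₁ = 52/√192 = 3.7528, s₂/√n₂ = 60/√228 = 3.9736.
Unpooled SE of the difference: √(14.08350784 + 15.78949696) = 5.4656.
Margin of error = t* · SE = 1.966 × 5.4656 = 10.7454.
x̄₁ − x̄₂ = 403.2 − 450.6 = -47.4000.
CI: -47.4000 ± 10.7454 = (-58.15, -36.65).

(-58.15, -36.65)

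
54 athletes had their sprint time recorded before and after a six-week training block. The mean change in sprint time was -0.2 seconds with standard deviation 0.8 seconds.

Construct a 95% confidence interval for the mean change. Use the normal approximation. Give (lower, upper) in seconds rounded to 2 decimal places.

(-0.41, 0.01)

This is a matched-pairs design, so SE = s_d/√n = 0.8/√54 = 0.1089.
Margin = 1.960 × 0.1089 = 0.2134; the interval is -0.2 ± 0.2134 = (-0.41, 0.01).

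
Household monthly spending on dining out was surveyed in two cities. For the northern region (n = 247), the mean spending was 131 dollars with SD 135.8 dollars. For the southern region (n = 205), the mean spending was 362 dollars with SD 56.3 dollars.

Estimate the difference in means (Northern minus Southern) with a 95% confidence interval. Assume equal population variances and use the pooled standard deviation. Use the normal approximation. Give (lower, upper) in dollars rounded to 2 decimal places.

Pooled variance s_p² = [246·135.8² + 204·56.3²] / (247+205−2) = 11518.3560, so s_p = 107.3236.
SE_diff = s_p·√(1/n₁ + 1/n₂) = 107.3236·√(1/247 + 1/205) = 10.1400.
z* = 1.960; margin = 1.960 × 10.1400 = 19.8744.
Difference = 131 − 362 = -231.0000.
-231.0000 ± 19.8744 → (-250.87, -211.13).

(-250.87, -211.13)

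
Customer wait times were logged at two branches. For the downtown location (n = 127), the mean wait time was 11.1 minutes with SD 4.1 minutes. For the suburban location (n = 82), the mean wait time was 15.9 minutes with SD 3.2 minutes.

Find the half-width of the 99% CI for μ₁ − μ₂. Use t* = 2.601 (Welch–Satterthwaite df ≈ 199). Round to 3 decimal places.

SE₁ = s₁/√n₁ = 4.1/√127 = 0.3638; SE₂ = 3.2/√82 = 0.3534.
Independent samples, unequal variances: SE_diff = √(SE₁² + SE₂²) = √(0.13235044 + 0.12489156) = 0.5072.
t* = 2.601, so margin of error = 2.601 × 0.5072 = 1.3192.

1.319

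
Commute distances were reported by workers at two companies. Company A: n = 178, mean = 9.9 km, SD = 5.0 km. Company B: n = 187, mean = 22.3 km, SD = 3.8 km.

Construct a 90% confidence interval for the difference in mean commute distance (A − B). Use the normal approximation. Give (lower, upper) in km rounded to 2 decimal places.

Per-group SEs: s₁/√n₁ = 5.0/√178 = 0.3748, s₂/√n₂ = 3.8/√187 = 0.2779.
Unpooled SE of the difference: √(0.14047504 + 0.07722841) = 0.4666.
Margin of error = z* · SE = 1.645 × 0.4666 = 0.7676.
x̄₁ − x̄₂ = 9.9 − 22.3 = -12.4000.
CI: -12.4000 ± 0.7676 = (-13.17, -11.63).

(-13.17, -11.63)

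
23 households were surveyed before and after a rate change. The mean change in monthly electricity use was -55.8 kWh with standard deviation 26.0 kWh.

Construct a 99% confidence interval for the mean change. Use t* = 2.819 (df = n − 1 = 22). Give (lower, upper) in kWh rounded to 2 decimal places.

(-71.08, -40.52)

This is a matched-pairs design, so SE = s_d/√n = 26.0/√23 = 5.4214.
Margin = 2.819 × 5.4214 = 15.2829; the interval is -55.8 ± 15.2829 = (-71.08, -40.52).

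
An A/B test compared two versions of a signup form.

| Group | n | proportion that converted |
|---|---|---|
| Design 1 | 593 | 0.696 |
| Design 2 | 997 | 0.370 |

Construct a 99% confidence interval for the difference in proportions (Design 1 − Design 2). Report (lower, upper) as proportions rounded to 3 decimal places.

(0.263, 0.389)

The two standard errors are √(0.6960×0.3040/593) = 0.01889 and √(0.3700×0.6300/997) = 0.01529.
Because the samples are independent, SE_diff = √(0.01889² + 0.01529²) = 0.02430.
Using z* = 2.576 for 99%, ME = 2.576 × 0.02430 = 0.06260.
p̂₁ − p̂₂ = 0.3260; interval 0.3260 ± 0.06260 gives (0.263, 0.389).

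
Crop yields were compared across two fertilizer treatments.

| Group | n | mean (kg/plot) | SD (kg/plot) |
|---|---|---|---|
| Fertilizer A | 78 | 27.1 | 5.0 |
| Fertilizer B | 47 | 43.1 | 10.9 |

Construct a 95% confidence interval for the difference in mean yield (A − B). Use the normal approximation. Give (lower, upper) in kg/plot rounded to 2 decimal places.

SE₁ = s₁/√n₁ = 5.0/√78 = 0.5661; SE₂ = 10.9/√47 = 1.5899.
Independent samples, unequal variances: SE_diff = √(SE₁² + SE₂²) = √(0.32046921 + 2.52778201) = 1.6877.
z* = 1.960, so margin of error = 1.960 × 1.6877 = 3.3079.
Difference in means = 27.1 − 43.1 = -16.0000.
-16.0000 ± 3.3079 → (-19.31, -12.69).

(-19.31, -12.69)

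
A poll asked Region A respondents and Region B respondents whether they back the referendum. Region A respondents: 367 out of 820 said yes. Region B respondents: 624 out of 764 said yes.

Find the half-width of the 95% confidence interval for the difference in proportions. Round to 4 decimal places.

0.0437

p̂₁ = 367/820 = 0.4476 and p̂₂ = 624/764 = 0.8168.
SE₁ = √(p̂₁(1−p̂₁)/n₁) = √(0.4476·0.5524/820) = 0.01736; SE₂ = √(0.8168·0.1832/764) = 0.01400.
Independent samples: SE of the difference = √(SE₁² + SE₂²) = √(0.0003013696 + 0.000196) = 0.02230.
z* for 95% confidence is 1.960, so the margin of error is 1.960 × 0.02230 = 0.04371.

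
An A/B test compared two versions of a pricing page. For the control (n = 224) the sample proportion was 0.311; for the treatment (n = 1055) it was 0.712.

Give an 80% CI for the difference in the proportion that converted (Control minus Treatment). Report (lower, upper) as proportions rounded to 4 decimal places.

SE₁ = √(p̂₁(1−p̂₁)/n₁) = √(0.3110·0.6890/224) = 0.03093; SE₂ = √(0.7120·0.2880/1055) = 0.01394.
Independent samples: SE of the difference = √(SE₁² + SE₂²) = √(0.0009566649 + 0.0001943236) = 0.03393.
z* for 80% confidence is 1.282, so the margin of error is 1.282 × 0.03393 = 0.04350.
Point estimate p̂₁ − p̂₂ = 0.3110 − 0.7120 = -0.4010.
-0.4010 ± 0.04350 → (-0.4445, -0.3575).

(-0.4445, -0.3575)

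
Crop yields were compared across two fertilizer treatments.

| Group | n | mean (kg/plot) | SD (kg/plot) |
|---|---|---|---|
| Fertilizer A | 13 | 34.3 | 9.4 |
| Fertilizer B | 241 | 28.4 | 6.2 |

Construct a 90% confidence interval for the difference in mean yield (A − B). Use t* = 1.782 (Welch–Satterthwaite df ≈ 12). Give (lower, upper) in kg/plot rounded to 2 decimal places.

Standard errors of each mean: 9.4/√13 = 2.6071 and 6.2/√241 = 0.3994.
SE(x̄₁ − x̄₂) = √(2.6071² + 0.3994²) = 2.6375 for independent samples with unequal variances.
With t* = 1.782, the margin is 1.782 × 2.6375 = 4.7000.
x̄₁ − x̄₂ = 34.3 − 28.4 = 5.9000; the interval is 5.9000 ± 4.7000 = (1.20, 10.60).

(1.20, 10.60)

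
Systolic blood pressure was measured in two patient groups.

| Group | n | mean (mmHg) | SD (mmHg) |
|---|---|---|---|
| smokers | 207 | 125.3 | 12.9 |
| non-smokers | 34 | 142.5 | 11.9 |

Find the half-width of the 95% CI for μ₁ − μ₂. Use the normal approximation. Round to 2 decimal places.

4.37

SE₁ = s₁/√n₁ = 12.9/√207 = 0.8966; SE₂ = 11.9/√34 = 2.0408.
Independent samples, unequal variances: SE_diff = √(SE₁² + SE₂²) = √(0.80389156 + 4.16486464) = 2.2291.
z* = 1.960, so margin of error = 1.960 × 2.2291 = 4.3690.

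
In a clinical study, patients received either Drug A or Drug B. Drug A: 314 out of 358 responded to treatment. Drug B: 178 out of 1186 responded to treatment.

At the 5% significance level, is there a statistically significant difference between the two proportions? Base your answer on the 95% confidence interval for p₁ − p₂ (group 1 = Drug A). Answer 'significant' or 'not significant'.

significant

Sample proportions: 314/358 = 0.8771, 178/1186 = 0.1501.
Each SE is √(p̂(1−p̂)/n): √(0.8771·0.1229/358) = 0.01735 and √(0.1501·0.8499/1186) = 0.01037.
SE(p̂₁ − p̂₂) = √(SE₁² + SE₂²) = √(0.0003010225 + 0.0001075369) = 0.02021, since the two samples are independent.
At 95% confidence z* = 1.960; margin = 1.960 × 0.02021 = 0.03961.
The difference is 0.8771 − 0.1501 = 0.7270, so the interval is 0.7270 ± 0.03961 = (0.68739, 0.76661).
The interval (0.68739, 0.76661) does not contain 0, so the difference is significant.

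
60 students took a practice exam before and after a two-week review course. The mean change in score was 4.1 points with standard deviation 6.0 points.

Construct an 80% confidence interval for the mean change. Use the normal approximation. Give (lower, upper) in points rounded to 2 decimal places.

(3.11, 5.09)

This is a matched-pairs design, so SE = s_d/√n = 6.0/√60 = 0.7746.
Margin = 1.282 × 0.7746 = 0.9930; the interval is 4.1 ± 0.9930 = (3.11, 5.09).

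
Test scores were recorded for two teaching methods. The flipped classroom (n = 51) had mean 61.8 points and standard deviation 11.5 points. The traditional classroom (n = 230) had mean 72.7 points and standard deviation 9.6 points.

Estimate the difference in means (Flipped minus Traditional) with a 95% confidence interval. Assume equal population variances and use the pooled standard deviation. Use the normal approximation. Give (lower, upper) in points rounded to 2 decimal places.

Pooled variance s_p² = [50·11.5² + 229·9.6²] / (51+230−2) = 99.3446, so s_p = 9.9672.
SE_diff = s_p·√(1/n₁ + 1/n₂) = 9.9672·√(1/51 + 1/230) = 1.5427.
z* = 1.960; margin = 1.960 × 1.5427 = 3.0237.
Difference = 61.8 − 72.7 = -10.9000.
-10.9000 ± 3.0237 → (-13.92, -7.88).

(-13.92, -7.88)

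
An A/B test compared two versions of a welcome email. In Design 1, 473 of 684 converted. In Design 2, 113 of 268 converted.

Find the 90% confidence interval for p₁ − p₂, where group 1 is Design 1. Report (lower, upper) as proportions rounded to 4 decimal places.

First, p̂₁ = 473/684 = 0.6915; p̂₂ = 113/268 = 0.4216.
The two standard errors are √(0.6915×0.3085/684) = 0.01766 and √(0.4216×0.5784/268) = 0.03016.
Because the samples are independent, SE_diff = √(0.01766² + 0.03016²) = 0.03495.
Using z* = 1.645 for 90%, ME = 1.645 × 0.03495 = 0.05749.
p̂₁ − p̂₂ = 0.2699; interval 0.2699 ± 0.05749 gives (0.2124, 0.3274).

(0.2124, 0.3274)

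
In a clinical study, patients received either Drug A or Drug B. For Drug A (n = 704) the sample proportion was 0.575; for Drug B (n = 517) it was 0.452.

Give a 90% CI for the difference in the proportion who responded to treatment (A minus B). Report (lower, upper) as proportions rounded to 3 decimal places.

(0.076, 0.170)

The two standard errors are √(0.5750×0.4250/704) = 0.01863 and √(0.4520×0.5480/517) = 0.02189.
Because the samples are independent, SE_diff = √(0.01863² + 0.02189²) = 0.02874.
Using z* = 1.645 for 90%, ME = 1.645 × 0.02874 = 0.04728.
p̂₁ − p̂₂ = 0.1230; interval 0.1230 ± 0.04728 gives (0.076, 0.170).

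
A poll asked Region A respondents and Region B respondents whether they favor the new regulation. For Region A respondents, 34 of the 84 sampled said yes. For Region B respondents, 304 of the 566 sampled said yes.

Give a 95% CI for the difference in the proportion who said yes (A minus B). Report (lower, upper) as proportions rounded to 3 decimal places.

Sample proportions: 34/84 = 0.4048, 304/566 = 0.5371.
Each SE is √(p̂(1−p̂)/n): √(0.4048·0.5952/84) = 0.05356 and √(0.5371·0.4629/566) = 0.02096.
SE(p̂₁ − p̂₂) = √(SE₁² + SE₂²) = √(0.0028686736 + 0.0004393216) = 0.05752, since the two samples are independent.
At 95% confidence z* = 1.960; margin = 1.960 × 0.05752 = 0.11274.
The difference is 0.4048 − 0.5371 = -0.1323, so the interval is -0.1323 ± 0.11274 = (-0.245, -0.020).

(-0.245, -0.020)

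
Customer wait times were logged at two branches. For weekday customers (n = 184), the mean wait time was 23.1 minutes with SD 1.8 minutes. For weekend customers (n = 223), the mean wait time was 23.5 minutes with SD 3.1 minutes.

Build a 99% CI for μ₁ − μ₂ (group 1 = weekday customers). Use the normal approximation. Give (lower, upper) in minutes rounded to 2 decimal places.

Per-group SEs: s₁/√n₁ = 1.8/√184 = 0.1327, s₂/√n₂ = 3.1/√223 = 0.2076.
Unpooled SE of the difference: √(0.01760929 + 0.04309776) = 0.2464.
Margin of error = z* · SE = 2.576 × 0.2464 = 0.6347.
x̄₁ − x̄₂ = 23.1 − 23.5 = -0.4000.
CI: -0.4000 ± 0.6347 = (-1.03, 0.23).

(-1.03, 0.23)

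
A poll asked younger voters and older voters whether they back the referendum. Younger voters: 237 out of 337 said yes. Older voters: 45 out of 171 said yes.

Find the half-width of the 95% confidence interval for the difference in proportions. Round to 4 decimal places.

0.0821

Sample proportions: 237/337 = 0.7033, 45/171 = 0.2632.
Each SE is √(p̂(1−p̂)/n): √(0.7033·0.2967/337) = 0.02488 and √(0.2632·0.7368/171) = 0.03368.
SE(p̂₁ − p̂₂) = √(SE₁² + SE₂²) = √(0.0006190144 + 0.0011343424) = 0.04187, since the two samples are independent.
At 95% confidence z* = 1.960; margin = 1.960 × 0.04187 = 0.08207.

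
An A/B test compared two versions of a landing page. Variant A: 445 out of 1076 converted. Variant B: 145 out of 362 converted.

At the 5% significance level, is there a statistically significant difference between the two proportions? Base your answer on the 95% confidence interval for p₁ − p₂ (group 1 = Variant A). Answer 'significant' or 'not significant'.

First, p̂₁ = 445/1076 = 0.4136; p̂₂ = 145/362 = 0.4006.
The two standard errors are √(0.4136×0.5864/1076) = 0.01501 and √(0.4006×0.5994/362) = 0.02575.
Because the samples are independent, SE_diff = √(0.01501² + 0.02575²) = 0.02981.
Using z* = 1.960 for 95%, ME = 1.960 × 0.02981 = 0.05843.
p̂₁ − p̂₂ = 0.0130; interval 0.0130 ± 0.05843 gives (-0.04543, 0.07143).
The interval (-0.04543, 0.07143) contains 0, so the difference is not significant.

not significant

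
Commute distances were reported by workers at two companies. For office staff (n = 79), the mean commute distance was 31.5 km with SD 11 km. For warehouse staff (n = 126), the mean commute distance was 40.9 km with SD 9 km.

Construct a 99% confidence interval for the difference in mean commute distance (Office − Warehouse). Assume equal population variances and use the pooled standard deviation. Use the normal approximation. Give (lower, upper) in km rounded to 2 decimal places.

(-13.03, -5.77)

s_p = √[((n₁−1)s₁² + (n₂−1)s₂²)/(n₁+n₂−2)] = √[(78·11² + 125·9²)/203] = 9.8168.
SE = 9.8168·√(1/79 + 1/126) = 1.4088.
With z* = 2.576, margin = 2.576 × 1.4088 = 3.6291.
x̄₁ − x̄₂ = 31.5 − 40.9 = -9.4000; interval -9.4000 ± 3.6291 = (-13.03, -5.77).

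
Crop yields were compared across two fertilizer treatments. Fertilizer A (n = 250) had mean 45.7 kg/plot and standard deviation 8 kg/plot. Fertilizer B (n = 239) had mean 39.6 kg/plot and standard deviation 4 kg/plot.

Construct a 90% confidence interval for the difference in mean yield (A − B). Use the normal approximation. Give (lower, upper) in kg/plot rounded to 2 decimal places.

(5.17, 7.03)

Standard errors of each mean: 8/√250 = 0.5060 and 4/√239 = 0.2587.
SE(x̄₁ − x̄₂) = √(0.5060² + 0.2587²) = 0.5683 for independent samples with unequal variances.
With z* = 1.645, the margin is 1.645 × 0.5683 = 0.9349.
x̄₁ − x̄₂ = 45.7 − 39.6 = 6.1000; the interval is 6.1000 ± 0.9349 = (5.17, 7.03).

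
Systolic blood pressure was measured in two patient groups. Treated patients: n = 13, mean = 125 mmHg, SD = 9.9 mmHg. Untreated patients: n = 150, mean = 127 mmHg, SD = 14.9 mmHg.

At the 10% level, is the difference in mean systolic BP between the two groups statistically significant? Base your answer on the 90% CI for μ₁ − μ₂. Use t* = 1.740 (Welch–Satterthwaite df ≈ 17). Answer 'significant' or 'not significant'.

not significant

Standard errors of each mean: 9.9/√13 = 2.7458 and 14.9/√150 = 1.2166.
SE(x̄₁ − x̄₂) = √(2.7458² + 1.2166²) = 3.0033 for independent samples with unequal variances.
With t* = 1.740, the margin is 1.740 × 3.0033 = 5.2257.
x̄₁ − x̄₂ = 125 − 127 = -2.0000; the interval is -2.0000 ± 5.2257 = (-7.2257, 3.2257).
The interval (-7.2257, 3.2257) contains 0, so the difference is not significant.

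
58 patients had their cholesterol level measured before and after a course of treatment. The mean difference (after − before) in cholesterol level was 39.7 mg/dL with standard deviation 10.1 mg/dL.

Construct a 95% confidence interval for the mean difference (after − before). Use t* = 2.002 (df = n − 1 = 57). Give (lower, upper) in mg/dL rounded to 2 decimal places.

(37.04, 42.36)

This is a matched-pairs design, so SE = s_d/√n = 10.1/√58 = 1.3262.
Margin = 2.002 × 1.3262 = 2.6551; the interval is 39.7 ± 2.6551 = (37.04, 42.36).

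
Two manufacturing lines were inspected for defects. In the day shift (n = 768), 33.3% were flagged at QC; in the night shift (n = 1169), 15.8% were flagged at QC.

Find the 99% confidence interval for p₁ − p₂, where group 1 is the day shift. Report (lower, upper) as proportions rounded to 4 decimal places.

(0.1233, 0.2267)

SE₁ = √(p̂₁(1−p̂₁)/n₁) = √(0.3330·0.6670/768) = 0.01701; SE₂ = √(0.1580·0.8420/1169) = 0.01067.
Independent samples: SE of the difference = √(SE₁² + SE₂²) = √(0.0002893401 + 0.0001138489) = 0.02008.
z* for 99% confidence is 2.576, so the margin of error is 2.576 × 0.02008 = 0.05173.
Point estimate p̂₁ − p̂₂ = 0.3330 − 0.1580 = 0.1750.
0.1750 ± 0.05173 → (0.1233, 0.2267).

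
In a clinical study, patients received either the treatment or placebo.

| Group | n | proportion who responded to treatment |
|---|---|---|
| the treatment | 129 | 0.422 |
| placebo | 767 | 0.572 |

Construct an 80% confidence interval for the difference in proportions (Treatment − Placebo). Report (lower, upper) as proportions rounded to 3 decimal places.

(-0.210, -0.090)

The two standard errors are √(0.4220×0.5780/129) = 0.04348 and √(0.5720×0.4280/767) = 0.01787.
Because the samples are independent, SE_diff = √(0.04348² + 0.01787²) = 0.04701.
Using z* = 1.282 for 80%, ME = 1.282 × 0.04701 = 0.06027.
p̂₁ − p̂₂ = -0.1500; interval -0.1500 ± 0.06027 gives (-0.210, -0.090).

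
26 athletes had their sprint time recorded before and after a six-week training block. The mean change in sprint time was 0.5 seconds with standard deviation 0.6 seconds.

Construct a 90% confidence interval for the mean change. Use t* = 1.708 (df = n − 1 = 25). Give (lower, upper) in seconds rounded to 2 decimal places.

(0.30, 0.70)

Paired design: SE = s_d/√n = 0.6/√26 = 0.1177.
t* = 1.708; margin of error = 1.708 × 0.1177 = 0.2010.
0.5 ± 0.2010 → (0.30, 0.70).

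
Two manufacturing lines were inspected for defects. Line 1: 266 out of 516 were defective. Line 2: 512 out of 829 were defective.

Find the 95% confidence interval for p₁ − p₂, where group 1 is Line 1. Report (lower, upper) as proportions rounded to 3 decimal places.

(-0.156, -0.048)

First, p̂₁ = 266/516 = 0.5155; p̂₂ = 512/829 = 0.6176.
The two standard errors are √(0.5155×0.4845/516) = 0.02200 and √(0.6176×0.3824/829) = 0.01688.
Because the samples are independent, SE_diff = √(0.02200² + 0.01688²) = 0.02773.
Using z* = 1.960 for 95%, ME = 1.960 × 0.02773 = 0.05435.
p̂₁ − p̂₂ = -0.1021; interval -0.1021 ± 0.05435 gives (-0.156, -0.048).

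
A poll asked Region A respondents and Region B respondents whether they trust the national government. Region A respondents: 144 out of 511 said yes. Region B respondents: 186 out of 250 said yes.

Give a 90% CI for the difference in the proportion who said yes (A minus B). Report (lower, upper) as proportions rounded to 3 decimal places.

First, p̂₁ = 144/511 = 0.2818; p̂₂ = 186/250 = 0.7440.
The two standard errors are √(0.2818×0.7182/511) = 0.01990 and √(0.7440×0.2560/250) = 0.02760.
Because the samples are independent, SE_diff = √(0.01990² + 0.02760²) = 0.03403.
Using z* = 1.645 for 90%, ME = 1.645 × 0.03403 = 0.05598.
p̂₁ − p̂₂ = -0.4622; interval -0.4622 ± 0.05598 gives (-0.518, -0.406).

(-0.518, -0.406)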